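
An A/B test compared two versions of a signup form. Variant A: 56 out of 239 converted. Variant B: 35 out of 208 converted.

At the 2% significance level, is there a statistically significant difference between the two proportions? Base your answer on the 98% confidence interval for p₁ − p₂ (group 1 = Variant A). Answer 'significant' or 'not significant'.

not significant

Sample proportions: 56/239 = 0.2343, 35/208 = 0.1683.
Each SE is √(p̂(1−p̂)/n): √(0.2343·0.7657/239) = 0.02740 and √(0.1683·0.8317/208) = 0.02594.
SE(p̂₁ − p̂₂) = √(SE₁² + SE₂²) = √(0.00075076 + 0.0006728836) = 0.03773, since the two samples are independent.
At 98% confidence z* = 2.326; margin = 2.326 × 0.03773 = 0.08776.
The difference is 0.2343 − 0.1683 = 0.0660, so the interval is 0.0660 ± 0.08776 = (-0.02176, 0.15376).
The interval (-0.02176, 0.15376) contains 0, so the difference is not significant.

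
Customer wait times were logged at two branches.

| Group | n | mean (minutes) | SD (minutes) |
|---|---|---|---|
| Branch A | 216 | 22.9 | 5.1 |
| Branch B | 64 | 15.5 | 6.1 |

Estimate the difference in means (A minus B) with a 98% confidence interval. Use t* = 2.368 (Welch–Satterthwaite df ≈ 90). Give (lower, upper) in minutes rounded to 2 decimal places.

(5.42, 9.38)

Per-group SEs: s₁/√n₁ = 5.1/√216 = 0.3470, s₂/√n₂ = 6.1/√64 = 0.7625.
Unpooled SE of the difference: √(0.120409 + 0.58140625) = 0.8377.
Margin of error = t* · SE = 2.368 × 0.8377 = 1.9837.
x̄₁ − x̄₂ = 22.9 − 15.5 = 7.4000.
CI: 7.4000 ± 1.9837 = (5.42, 9.38).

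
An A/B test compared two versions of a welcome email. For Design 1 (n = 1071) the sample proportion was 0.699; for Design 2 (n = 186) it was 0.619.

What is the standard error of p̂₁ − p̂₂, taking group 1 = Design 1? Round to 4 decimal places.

The two standard errors are √(0.6990×0.3010/1071) = 0.01402 and √(0.6190×0.3810/186) = 0.03561.
Because the samples are independent, SE_diff = √(0.01402² + 0.03561²) = 0.03827.

0.0383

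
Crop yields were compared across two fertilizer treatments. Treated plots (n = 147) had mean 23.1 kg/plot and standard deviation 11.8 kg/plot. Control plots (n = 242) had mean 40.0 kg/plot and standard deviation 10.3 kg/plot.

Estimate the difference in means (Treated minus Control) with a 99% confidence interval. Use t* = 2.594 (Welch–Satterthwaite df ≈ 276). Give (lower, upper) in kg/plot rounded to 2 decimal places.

SE₁ = s₁/√n₁ = 11.8/√147 = 0.9732; SE₂ = 10.3/√242 = 0.6621.
Independent samples, unequal variances: SE_diff = √(SE₁² + SE₂²) = √(0.94711824 + 0.43837641) = 1.1771.
t* = 2.594, so margin of error = 2.594 × 1.1771 = 3.0534.
Difference in means = 23.1 − 40.0 = -16.9000.
-16.9000 ± 3.0534 → (-19.95, -13.85).

(-19.95, -13.85)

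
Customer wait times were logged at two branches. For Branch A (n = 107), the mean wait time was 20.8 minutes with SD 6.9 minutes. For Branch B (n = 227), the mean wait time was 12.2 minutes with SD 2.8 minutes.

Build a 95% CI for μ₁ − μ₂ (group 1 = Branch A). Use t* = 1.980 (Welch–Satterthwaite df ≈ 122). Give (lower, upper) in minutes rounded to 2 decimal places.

SE₁ = s₁/√n₁ = 6.9/√107 = 0.6670; SE₂ = 2.8/√227 = 0.1858.
Independent samples, unequal variances: SE_diff = √(SE₁² + SE₂²) = √(0.444889 + 0.03452164) = 0.6924.
t* = 1.980, so margin of error = 1.980 × 0.6924 = 1.3710.
Difference in means = 20.8 − 12.2 = 8.6000.
8.6000 ± 1.3710 → (7.23, 9.97).

(7.23, 9.97)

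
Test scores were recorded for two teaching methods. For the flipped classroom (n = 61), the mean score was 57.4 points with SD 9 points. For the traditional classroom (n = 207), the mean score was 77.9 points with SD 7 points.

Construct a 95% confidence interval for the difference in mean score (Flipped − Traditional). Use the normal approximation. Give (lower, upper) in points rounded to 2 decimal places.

SE₁ = s₁/√n₁ = 9/√61 = 1.1523; SE₂ = 7/√207 = 0.4865.
Independent samples, unequal variances: SE_diff = √(SE₁² + SE₂²) = √(1.32779529 + 0.23668225) = 1.2508.
z* = 1.960, so margin of error = 1.960 × 1.2508 = 2.4516.
Difference in means = 57.4 − 77.9 = -20.5000.
-20.5000 ± 2.4516 → (-22.95, -18.05).

(-22.95, -18.05)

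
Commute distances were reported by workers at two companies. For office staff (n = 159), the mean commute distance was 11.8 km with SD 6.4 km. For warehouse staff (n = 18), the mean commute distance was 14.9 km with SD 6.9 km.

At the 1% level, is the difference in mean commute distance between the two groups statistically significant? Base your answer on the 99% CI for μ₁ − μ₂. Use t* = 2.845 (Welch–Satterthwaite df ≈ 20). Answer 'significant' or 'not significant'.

SE₁ = s₁/√n₁ = 6.4/√159 = 0.5076; SE₂ = 6.9/√18 = 1.6263.
Independent samples, unequal variances: SE_diff = √(SE₁² + SE₂²) = √(0.25765776 + 2.64485169) = 1.7037.
t* = 2.845, so margin of error = 2.845 × 1.7037 = 4.8470.
Difference in means = 11.8 − 14.9 = -3.1000.
-3.1000 ± 4.8470 → (-7.9470, 1.7470).
The interval (-7.9470, 1.7470) contains 0, so the difference is not significant.

not significant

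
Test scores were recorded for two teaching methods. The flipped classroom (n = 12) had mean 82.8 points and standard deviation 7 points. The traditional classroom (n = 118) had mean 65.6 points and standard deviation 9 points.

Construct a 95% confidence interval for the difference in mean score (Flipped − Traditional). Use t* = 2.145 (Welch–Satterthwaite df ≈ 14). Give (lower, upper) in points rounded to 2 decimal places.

(12.52, 21.88)

Standard errors of each mean: 7/√12 = 2.0207 and 9/√118 = 0.8285.
SE(x̄₁ − x̄₂) = √(2.0207² + 0.8285²) = 2.1840 for independent samples with unequal variances.
With t* = 2.145, the margin is 2.145 × 2.1840 = 4.6847.
x̄₁ − x̄₂ = 82.8 − 65.6 = 17.2000; the interval is 17.2000 ± 4.6847 = (12.52, 21.88).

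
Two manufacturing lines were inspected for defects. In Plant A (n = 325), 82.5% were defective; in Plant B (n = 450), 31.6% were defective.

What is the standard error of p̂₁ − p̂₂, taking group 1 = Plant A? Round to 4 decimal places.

0.0304

The two standard errors are √(0.8250×0.1750/325) = 0.02108 and √(0.3160×0.6840/450) = 0.02192.
Because the samples are independent, SE_diff = √(0.02108² + 0.02192²) = 0.03041.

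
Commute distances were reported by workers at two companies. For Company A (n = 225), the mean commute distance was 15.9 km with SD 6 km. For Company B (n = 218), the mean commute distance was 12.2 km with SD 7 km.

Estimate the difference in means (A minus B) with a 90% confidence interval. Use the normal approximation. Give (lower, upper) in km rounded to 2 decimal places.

SE₁ = s₁/√n₁ = 6/√225 = 0.4000; SE₂ = 7/√218 = 0.4741.
Independent samples, unequal variances: SE_diff = √(SE₁² + SE₂²) = √(0.16 + 0.22477081) = 0.6203.
z* = 1.645, so margin of error = 1.645 × 0.6203 = 1.0204.
Difference in means = 15.9 − 12.2 = 3.7000.
3.7000 ± 1.0204 → (2.68, 4.72).

(2.68, 4.72)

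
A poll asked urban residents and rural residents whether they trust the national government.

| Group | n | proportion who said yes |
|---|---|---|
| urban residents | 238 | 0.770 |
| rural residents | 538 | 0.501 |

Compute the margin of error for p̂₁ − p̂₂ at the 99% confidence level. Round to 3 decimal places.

Each SE is √(p̂(1−p̂)/n): √(0.7700·0.2300/238) = 0.02728 and √(0.5010·0.4990/538) = 0.02156.
SE(p̂₁ − p̂₂) = √(SE₁² + SE₂²) = √(0.0007441984 + 0.0004648336) = 0.03477, since the two samples are independent.
At 99% confidence z* = 2.576; margin = 2.576 × 0.03477 = 0.08957.

0.090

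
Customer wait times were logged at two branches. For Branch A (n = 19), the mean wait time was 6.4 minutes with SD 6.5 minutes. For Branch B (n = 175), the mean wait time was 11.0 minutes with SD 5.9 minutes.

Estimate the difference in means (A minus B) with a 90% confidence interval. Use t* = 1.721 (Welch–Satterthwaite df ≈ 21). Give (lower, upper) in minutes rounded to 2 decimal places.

(-7.28, -1.92)

Per-group SEs: s₁/√n₁ = 6.5/√19 = 1.4912, s₂/√n₂ = 5.9/√175 = 0.4460.
Unpooled SE of the difference: √(2.22367744 + 0.198916) = 1.5565.
Margin of error = t* · SE = 1.721 × 1.5565 = 2.6787.
x̄₁ − x̄₂ = 6.4 − 11.0 = -4.6000.
CI: -4.6000 ± 2.6787 = (-7.28, -1.92).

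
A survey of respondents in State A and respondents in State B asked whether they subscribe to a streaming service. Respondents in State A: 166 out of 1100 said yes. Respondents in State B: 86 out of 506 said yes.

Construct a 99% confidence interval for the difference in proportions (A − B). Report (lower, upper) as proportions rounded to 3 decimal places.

(-0.070, 0.032)

p̂₁ = 166/1100 = 0.1509 and p̂₂ = 86/506 = 0.1700.
SE₁ = √(p̂₁(1−p̂₁)/n₁) = √(0.1509·0.8491/1100) = 0.01079; SE₂ = √(0.1700·0.8300/506) = 0.01670.
Independent samples: SE of the difference = √(SE₁² + SE₂²) = √(0.0001164241 + 0.00027889) = 0.01988.
z* for 99% confidence is 2.576, so the margin of error is 2.576 × 0.01988 = 0.05121.
Point estimate p̂₁ − p̂₂ = 0.1509 − 0.1700 = -0.0191.
-0.0191 ± 0.05121 → (-0.070, 0.032).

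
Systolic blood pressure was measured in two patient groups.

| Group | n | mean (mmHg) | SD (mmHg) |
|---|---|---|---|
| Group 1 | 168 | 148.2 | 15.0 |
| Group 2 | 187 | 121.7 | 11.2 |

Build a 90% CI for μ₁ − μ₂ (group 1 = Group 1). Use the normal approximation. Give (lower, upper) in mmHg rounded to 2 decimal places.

(24.17, 28.83)

SE₁ = s₁/√n₁ = 15.0/√168 = 1.1573; SE₂ = 11.2/√187 = 0.8190.
Independent samples, unequal variances: SE_diff = √(SE₁² + SE₂²) = √(1.33934329 + 0.670761) = 1.4178.
z* = 1.645, so margin of error = 1.645 × 1.4178 = 2.3323.
Difference in means = 148.2 − 121.7 = 26.5000.
26.5000 ± 2.3323 → (24.17, 28.83).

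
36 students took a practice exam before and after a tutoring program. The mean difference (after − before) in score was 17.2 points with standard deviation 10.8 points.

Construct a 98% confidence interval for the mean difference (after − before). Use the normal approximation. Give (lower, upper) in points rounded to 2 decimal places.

This is a matched-pairs design, so SE = s_d/√n = 10.8/√36 = 1.8000.
Margin = 2.326 × 1.8000 = 4.1868; the interval is 17.2 ± 4.1868 = (13.01, 21.39).

(13.01, 21.39)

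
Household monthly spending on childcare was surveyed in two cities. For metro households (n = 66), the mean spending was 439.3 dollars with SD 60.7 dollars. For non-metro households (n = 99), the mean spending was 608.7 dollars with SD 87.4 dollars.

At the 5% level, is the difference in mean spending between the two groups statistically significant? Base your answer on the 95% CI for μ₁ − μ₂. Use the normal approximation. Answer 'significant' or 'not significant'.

significant

SE₁ = s₁/√n₁ = 60.7/√66 = 7.4717; SE₂ = 87.4/√99 = 8.7840.
Independent samples, unequal variances: SE_diff = √(SE₁² + SE₂²) = √(55.82630089 + 77.158656) = 11.5319.
z* = 1.960, so margin of error = 1.960 × 11.5319 = 22.6025.
Difference in means = 439.3 − 608.7 = -169.4000.
-169.4000 ± 22.6025 → (-192.0025, -146.7975).
The interval (-192.0025, -146.7975) does not contain 0, so the difference is significant.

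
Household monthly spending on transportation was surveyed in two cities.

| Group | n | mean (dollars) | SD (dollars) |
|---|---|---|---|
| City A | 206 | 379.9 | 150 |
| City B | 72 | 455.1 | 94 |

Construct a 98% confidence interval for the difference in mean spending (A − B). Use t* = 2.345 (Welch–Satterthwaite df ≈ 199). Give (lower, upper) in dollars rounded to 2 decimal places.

(-110.91, -39.49)

SE₁ = s₁/√n₁ = 150/√206 = 10.4510; SE₂ = 94/√72 = 11.0780.
Independent samples, unequal variances: SE_diff = √(SE₁² + SE₂²) = √(109.223401 + 122.722084) = 15.2298.
t* = 2.345, so margin of error = 2.345 × 15.2298 = 35.7139.
Difference in means = 379.9 − 455.1 = -75.2000.
-75.2000 ± 35.7139 → (-110.91, -39.49).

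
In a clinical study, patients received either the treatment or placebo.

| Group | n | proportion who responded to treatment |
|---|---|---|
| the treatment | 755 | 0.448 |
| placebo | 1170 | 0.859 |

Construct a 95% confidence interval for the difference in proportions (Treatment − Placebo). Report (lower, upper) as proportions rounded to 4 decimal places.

Each SE is √(p̂(1−p̂)/n): √(0.4480·0.5520/755) = 0.01810 and √(0.8590·0.1410/1170) = 0.01017.
SE(p̂₁ − p̂₂) = √(SE₁² + SE₂²) = √(0.00032761 + 0.0001034289) = 0.02076, since the two samples are independent.
At 95% confidence z* = 1.960; margin = 1.960 × 0.02076 = 0.04069.
The difference is 0.4480 − 0.8590 = -0.4110, so the interval is -0.4110 ± 0.04069 = (-0.4517, -0.3703).

(-0.4517, -0.3703)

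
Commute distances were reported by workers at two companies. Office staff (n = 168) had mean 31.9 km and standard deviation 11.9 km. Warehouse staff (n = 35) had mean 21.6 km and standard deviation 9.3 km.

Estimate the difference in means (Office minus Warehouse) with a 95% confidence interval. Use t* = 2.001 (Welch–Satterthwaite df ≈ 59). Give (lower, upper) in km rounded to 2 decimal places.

(6.66, 13.94)

SE₁ = s₁/√n₁ = 11.9/√168 = 0.9181; SE₂ = 9.3/√35 = 1.5720.
Independent samples, unequal variances: SE_diff = √(SE₁² + SE₂²) = √(0.84290761 + 2.471184) = 1.8205.
t* = 2.001, so margin of error = 2.001 × 1.8205 = 3.6428.
Difference in means = 31.9 − 21.6 = 10.3000.
10.3000 ± 3.6428 → (6.66, 13.94).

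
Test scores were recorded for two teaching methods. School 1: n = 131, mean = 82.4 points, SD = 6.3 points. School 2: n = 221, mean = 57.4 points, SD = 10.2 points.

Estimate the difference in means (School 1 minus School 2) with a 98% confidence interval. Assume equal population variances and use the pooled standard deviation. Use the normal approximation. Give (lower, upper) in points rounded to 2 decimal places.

Pooled variance s_p² = [130·6.3² + 220·10.2²] / (131+221−2) = 80.1386, so s_p = 8.9520.
SE_diff = s_p·√(1/n₁ + 1/n₂) = 8.9520·√(1/131 + 1/221) = 0.9871.
z* = 2.326; margin = 2.326 × 0.9871 = 2.2960.
Difference = 82.4 − 57.4 = 25.0000.
25.0000 ± 2.2960 → (22.70, 27.30).

(22.70, 27.30)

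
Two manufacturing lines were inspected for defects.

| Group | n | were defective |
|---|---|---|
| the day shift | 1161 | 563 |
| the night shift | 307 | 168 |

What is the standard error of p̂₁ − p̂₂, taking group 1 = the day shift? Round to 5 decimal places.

p̂₁ = 563/1161 = 0.4849 and p̂₂ = 168/307 = 0.5472.
SE₁ = √(p̂₁(1−p̂₁)/n₁) = √(0.4849·0.5151/1161) = 0.01467; SE₂ = √(0.5472·0.4528/307) = 0.02841.
Independent samples: SE of the difference = √(SE₁² + SE₂²) = √(0.0002152089 + 0.0008071281) = 0.03197.

0.03197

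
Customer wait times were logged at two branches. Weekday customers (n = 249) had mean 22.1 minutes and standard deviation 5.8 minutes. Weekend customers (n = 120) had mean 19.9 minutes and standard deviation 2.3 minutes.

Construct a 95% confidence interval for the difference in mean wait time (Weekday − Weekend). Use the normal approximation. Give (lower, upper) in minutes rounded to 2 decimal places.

(1.37, 3.03)

SE₁ = s₁/√n₁ = 5.8/√249 = 0.3676; SE₂ = 2.3/√120 = 0.2100.
Independent samples, unequal variances: SE_diff = √(SE₁² + SE₂²) = √(0.13512976 + 0.0441) = 0.4234.
z* = 1.960, so margin of error = 1.960 × 0.4234 = 0.8299.
Difference in means = 22.1 − 19.9 = 2.2000.
2.2000 ± 0.8299 → (1.37, 3.03).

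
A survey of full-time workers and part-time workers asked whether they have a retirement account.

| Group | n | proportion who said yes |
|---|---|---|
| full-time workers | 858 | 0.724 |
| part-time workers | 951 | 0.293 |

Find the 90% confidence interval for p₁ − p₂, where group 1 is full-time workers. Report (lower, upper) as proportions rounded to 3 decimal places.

(0.396, 0.466)

SE₁ = √(p̂₁(1−p̂₁)/n₁) = √(0.7240·0.2760/858) = 0.01526; SE₂ = √(0.2930·0.7070/951) = 0.01476.
Independent samples: SE of the difference = √(SE₁² + SE₂²) = √(0.0002328676 + 0.0002178576) = 0.02123.
z* for 90% confidence is 1.645, so the margin of error is 1.645 × 0.02123 = 0.03492.
Point estimate p̂₁ − p̂₂ = 0.7240 − 0.2930 = 0.4310.
0.4310 ± 0.03492 → (0.396, 0.466).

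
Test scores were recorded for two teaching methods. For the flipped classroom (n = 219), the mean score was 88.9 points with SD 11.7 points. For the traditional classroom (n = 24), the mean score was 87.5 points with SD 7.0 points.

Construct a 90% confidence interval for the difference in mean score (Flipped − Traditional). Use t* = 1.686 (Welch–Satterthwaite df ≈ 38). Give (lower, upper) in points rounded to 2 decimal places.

SE₁ = s₁/√n₁ = 11.7/√219 = 0.7906; SE₂ = 7.0/√24 = 1.4289.
Independent samples, unequal variances: SE_diff = √(SE₁² + SE₂²) = √(0.62504836 + 2.04175521) = 1.6330.
t* = 1.686, so margin of error = 1.686 × 1.6330 = 2.7532.
Difference in means = 88.9 − 87.5 = 1.4000.
1.4000 ± 2.7532 → (-1.35, 4.15).

(-1.35, 4.15)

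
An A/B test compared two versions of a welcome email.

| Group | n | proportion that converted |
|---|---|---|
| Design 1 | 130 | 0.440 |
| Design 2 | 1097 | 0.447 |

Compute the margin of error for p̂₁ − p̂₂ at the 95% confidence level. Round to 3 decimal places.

SE₁ = √(p̂₁(1−p̂₁)/n₁) = √(0.4400·0.5600/130) = 0.04354; SE₂ = √(0.4470·0.5530/1097) = 0.01501.
Independent samples: SE of the difference = √(SE₁² + SE₂²) = √(0.0018957316 + 0.0002253001) = 0.04605.
z* for 95% confidence is 1.960, so the margin of error is 1.960 × 0.04605 = 0.09026.

0.090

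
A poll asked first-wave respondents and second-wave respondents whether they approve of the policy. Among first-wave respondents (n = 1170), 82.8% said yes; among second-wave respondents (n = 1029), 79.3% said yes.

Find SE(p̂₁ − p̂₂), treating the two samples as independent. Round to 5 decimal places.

The two standard errors are √(0.8280×0.1720/1170) = 0.01103 and √(0.7930×0.2070/1029) = 0.01263.
Because the samples are independent, SE_diff = √(0.01103² + 0.01263²) = 0.01677.

0.01677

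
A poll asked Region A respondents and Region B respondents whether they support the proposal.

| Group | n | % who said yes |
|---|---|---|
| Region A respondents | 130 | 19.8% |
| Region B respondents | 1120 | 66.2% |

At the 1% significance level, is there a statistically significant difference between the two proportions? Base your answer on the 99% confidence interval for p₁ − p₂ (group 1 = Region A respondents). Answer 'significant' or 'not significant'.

The two standard errors are √(0.1980×0.8020/130) = 0.03495 and √(0.6620×0.3380/1120) = 0.01413.
Because the samples are independent, SE_diff = √(0.03495² + 0.01413²) = 0.03770.
Using z* = 2.576 for 99%, ME = 2.576 × 0.03770 = 0.09712.
p̂₁ − p̂₂ = -0.4640; interval -0.4640 ± 0.09712 gives (-0.56112, -0.36688).
The interval (-0.56112, -0.36688) does not contain 0, so the difference is significant.

significant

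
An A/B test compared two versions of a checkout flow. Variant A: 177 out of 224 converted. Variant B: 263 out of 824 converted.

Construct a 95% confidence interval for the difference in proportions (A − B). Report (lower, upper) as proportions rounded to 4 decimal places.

p̂₁ = 177/224 = 0.7902 and p̂₂ = 263/824 = 0.3192.
SE₁ = √(p̂₁(1−p̂₁)/n₁) = √(0.7902·0.2098/224) = 0.02720; SE₂ = √(0.3192·0.6808/824) = 0.01624.
Independent samples: SE of the difference = √(SE₁² + SE₂²) = √(0.00073984 + 0.0002637376) = 0.03168.
z* for 95% confidence is 1.960, so the margin of error is 1.960 × 0.03168 = 0.06209.
Point estimate p̂₁ − p̂₂ = 0.7902 − 0.3192 = 0.4710.
0.4710 ± 0.06209 → (0.4089, 0.5331).

(0.4089, 0.5331)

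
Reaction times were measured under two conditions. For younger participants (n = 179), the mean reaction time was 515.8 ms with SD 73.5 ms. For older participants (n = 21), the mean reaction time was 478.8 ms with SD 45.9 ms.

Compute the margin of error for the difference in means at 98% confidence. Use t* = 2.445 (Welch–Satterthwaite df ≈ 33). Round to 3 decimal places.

27.931

Standard errors of each mean: 73.5/√179 = 5.4936 and 45.9/√21 = 10.0162.
SE(x̄₁ − x̄₂) = √(5.4936² + 10.0162²) = 11.4238 for independent samples with unequal variances.
With t* = 2.445, the margin is 2.445 × 11.4238 = 27.9312.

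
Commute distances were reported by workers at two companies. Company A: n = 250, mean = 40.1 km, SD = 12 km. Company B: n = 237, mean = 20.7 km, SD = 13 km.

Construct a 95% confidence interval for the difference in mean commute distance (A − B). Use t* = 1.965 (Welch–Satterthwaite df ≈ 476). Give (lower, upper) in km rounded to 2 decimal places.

(17.17, 21.63)

Per-group SEs: s₁/√n₁ = 12/√250 = 0.7589, s₂/√n₂ = 13/√237 = 0.8444.
Unpooled SE of the difference: √(0.57592921 + 0.71301136) = 1.1353.
Margin of error = t* · SE = 1.965 × 1.1353 = 2.2309.
x̄₁ − x̄₂ = 40.1 − 20.7 = 19.4000.
CI: 19.4000 ± 2.2309 = (17.17, 21.63).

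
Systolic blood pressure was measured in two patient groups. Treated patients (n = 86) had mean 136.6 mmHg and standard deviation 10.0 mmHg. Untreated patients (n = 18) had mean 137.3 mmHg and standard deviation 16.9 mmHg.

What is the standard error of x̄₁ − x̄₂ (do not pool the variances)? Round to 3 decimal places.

Standard errors of each mean: 10.0/√86 = 1.0783 and 16.9/√18 = 3.9834.
SE(x̄₁ − x̄₂) = √(1.0783² + 3.9834²) = 4.1268 for independent samples with unequal variances.

4.127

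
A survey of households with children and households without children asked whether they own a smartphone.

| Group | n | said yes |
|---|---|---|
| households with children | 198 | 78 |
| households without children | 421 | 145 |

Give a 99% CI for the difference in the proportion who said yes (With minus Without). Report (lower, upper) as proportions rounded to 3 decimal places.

(-0.058, 0.157)

First, p̂₁ = 78/198 = 0.3939; p̂₂ = 145/421 = 0.3444.
The two standard errors are √(0.3939×0.6061/198) = 0.03472 and √(0.3444×0.6556/421) = 0.02316.
Because the samples are independent, SE_diff = √(0.03472² + 0.02316²) = 0.04174.
Using z* = 2.576 for 99%, ME = 2.576 × 0.04174 = 0.10752.
p̂₁ − p̂₂ = 0.0495; interval 0.0495 ± 0.10752 gives (-0.058, 0.157).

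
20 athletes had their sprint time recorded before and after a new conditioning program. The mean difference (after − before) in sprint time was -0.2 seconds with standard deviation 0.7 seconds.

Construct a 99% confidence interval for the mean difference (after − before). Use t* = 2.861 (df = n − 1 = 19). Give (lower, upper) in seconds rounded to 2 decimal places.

Paired design: SE = s_d/√n = 0.7/√20 = 0.1565.
t* = 2.861; margin of error = 2.861 × 0.1565 = 0.4477.
-0.2 ± 0.4477 → (-0.65, 0.25).

(-0.65, 0.25)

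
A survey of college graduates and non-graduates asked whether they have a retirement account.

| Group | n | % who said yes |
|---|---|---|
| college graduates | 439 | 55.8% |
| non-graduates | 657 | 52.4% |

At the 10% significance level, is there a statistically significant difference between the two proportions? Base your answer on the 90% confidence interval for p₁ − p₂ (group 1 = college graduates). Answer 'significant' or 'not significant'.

Each SE is √(p̂(1−p̂)/n): √(0.5580·0.4420/439) = 0.02370 and √(0.5240·0.4760/657) = 0.01948.
SE(p̂₁ − p̂₂) = √(SE₁² + SE₂²) = √(0.00056169 + 0.0003794704) = 0.03068, since the two samples are independent.
At 90% confidence z* = 1.645; margin = 1.645 × 0.03068 = 0.05047.
The difference is 0.5580 − 0.5240 = 0.0340, so the interval is 0.0340 ± 0.05047 = (-0.01647, 0.08447).
The interval (-0.01647, 0.08447) contains 0, so the difference is not significant.

not significant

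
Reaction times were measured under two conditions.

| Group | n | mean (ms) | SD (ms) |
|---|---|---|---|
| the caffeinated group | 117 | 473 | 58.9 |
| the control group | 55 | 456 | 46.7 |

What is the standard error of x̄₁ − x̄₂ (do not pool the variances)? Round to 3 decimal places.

Per-group SEs: s₁/√n₁ = 58.9/√117 = 5.4453, s₂/√n₂ = 46.7/√55 = 6.2970.
Unpooled SE of the difference: √(29.65129209 + 39.652209) = 8.3249.

8.325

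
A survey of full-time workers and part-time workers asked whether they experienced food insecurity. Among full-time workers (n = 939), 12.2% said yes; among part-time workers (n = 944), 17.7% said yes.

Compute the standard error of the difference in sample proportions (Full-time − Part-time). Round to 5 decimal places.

The two standard errors are √(0.1220×0.8780/939) = 0.01068 and √(0.1770×0.8230/944) = 0.01242.
Because the samples are independent, SE_diff = √(0.01068² + 0.01242²) = 0.01638.

0.01638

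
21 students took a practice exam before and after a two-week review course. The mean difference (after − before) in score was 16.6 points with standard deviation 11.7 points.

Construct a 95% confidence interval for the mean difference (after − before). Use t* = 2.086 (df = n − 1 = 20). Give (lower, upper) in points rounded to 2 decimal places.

This is a matched-pairs design, so SE = s_d/√n = 11.7/√21 = 2.5531.
Margin = 2.086 × 2.5531 = 5.3258; the interval is 16.6 ± 5.3258 = (11.27, 21.93).

(11.27, 21.93)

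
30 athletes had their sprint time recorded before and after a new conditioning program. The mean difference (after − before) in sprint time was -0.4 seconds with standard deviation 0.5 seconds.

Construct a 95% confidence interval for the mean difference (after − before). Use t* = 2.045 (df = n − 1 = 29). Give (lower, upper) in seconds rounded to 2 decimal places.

(-0.59, -0.21)

Paired design: SE = s_d/√n = 0.5/√30 = 0.0913.
t* = 2.045; margin of error = 2.045 × 0.0913 = 0.1867.
-0.4 ± 0.1867 → (-0.59, -0.21).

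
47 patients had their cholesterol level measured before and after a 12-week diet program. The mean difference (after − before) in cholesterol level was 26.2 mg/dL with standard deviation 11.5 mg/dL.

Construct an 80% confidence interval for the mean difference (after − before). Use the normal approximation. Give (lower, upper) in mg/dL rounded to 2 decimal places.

Paired design: SE = s_d/√n = 11.5/√47 = 1.6774.
z* = 1.282; margin of error = 1.282 × 1.6774 = 2.1504.
26.2 ± 2.1504 → (24.05, 28.35).

(24.05, 28.35)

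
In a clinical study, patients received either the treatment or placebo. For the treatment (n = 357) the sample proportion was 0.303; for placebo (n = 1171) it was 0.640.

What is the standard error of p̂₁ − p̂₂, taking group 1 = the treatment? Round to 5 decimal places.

Each SE is √(p̂(1−p̂)/n): √(0.3030·0.6970/357) = 0.02432 and √(0.6400·0.3600/1171) = 0.01403.
SE(p̂₁ − p̂₂) = √(SE₁² + SE₂²) = √(0.0005914624 + 0.0001968409) = 0.02808, since the two samples are independent.

0.02808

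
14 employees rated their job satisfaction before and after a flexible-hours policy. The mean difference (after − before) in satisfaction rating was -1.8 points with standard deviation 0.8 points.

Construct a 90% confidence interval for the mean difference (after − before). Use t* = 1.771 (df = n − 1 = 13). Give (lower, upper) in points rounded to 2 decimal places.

(-2.18, -1.42)

This is a matched-pairs design, so SE = s_d/√n = 0.8/√14 = 0.2138.
Margin = 1.771 × 0.2138 = 0.3786; the interval is -1.8 ± 0.3786 = (-2.18, -1.42).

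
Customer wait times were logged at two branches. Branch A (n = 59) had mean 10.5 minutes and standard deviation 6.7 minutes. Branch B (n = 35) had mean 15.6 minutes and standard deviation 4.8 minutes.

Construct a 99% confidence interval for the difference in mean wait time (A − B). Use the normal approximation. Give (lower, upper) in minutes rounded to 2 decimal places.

(-8.17, -2.03)

Standard errors of each mean: 6.7/√59 = 0.8723 and 4.8/√35 = 0.8113.
SE(x̄₁ − x̄₂) = √(0.8723² + 0.8113²) = 1.1913 for independent samples with unequal variances.
With z* = 2.576, the margin is 2.576 × 1.1913 = 3.0688.
x̄₁ − x̄₂ = 10.5 − 15.6 = -5.1000; the interval is -5.1000 ± 3.0688 = (-8.17, -2.03).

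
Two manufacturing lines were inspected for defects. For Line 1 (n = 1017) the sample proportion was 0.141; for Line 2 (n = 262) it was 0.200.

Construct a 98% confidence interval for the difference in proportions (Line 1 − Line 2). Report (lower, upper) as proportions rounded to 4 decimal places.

Each SE is √(p̂(1−p̂)/n): √(0.1410·0.8590/1017) = 0.01091 and √(0.2000·0.8000/262) = 0.02471.
SE(p̂₁ − p̂₂) = √(SE₁² + SE₂²) = √(0.0001190281 + 0.0006105841) = 0.02701, since the two samples are independent.
At 98% confidence z* = 2.326; margin = 2.326 × 0.02701 = 0.06283.
The difference is 0.1410 − 0.2000 = -0.0590, so the interval is -0.0590 ± 0.06283 = (-0.1218, 0.0038).

(-0.1218, 0.0038)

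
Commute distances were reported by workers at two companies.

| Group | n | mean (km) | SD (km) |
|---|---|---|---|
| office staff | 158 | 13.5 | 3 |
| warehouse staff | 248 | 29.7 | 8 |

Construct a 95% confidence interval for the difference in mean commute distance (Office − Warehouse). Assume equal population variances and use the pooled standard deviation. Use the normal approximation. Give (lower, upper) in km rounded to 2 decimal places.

s_p = √[((n₁−1)s₁² + (n₂−1)s₂²)/(n₁+n₂−2)] = √[(157·3² + 247·8²)/404] = 6.5289.
SE = 6.5289·√(1/158 + 1/248) = 0.6646.
With z* = 1.960, margin = 1.960 × 0.6646 = 1.3026.
x̄₁ − x̄₂ = 13.5 − 29.7 = -16.2000; interval -16.2000 ± 1.3026 = (-17.50, -14.90).

(-17.50, -14.90)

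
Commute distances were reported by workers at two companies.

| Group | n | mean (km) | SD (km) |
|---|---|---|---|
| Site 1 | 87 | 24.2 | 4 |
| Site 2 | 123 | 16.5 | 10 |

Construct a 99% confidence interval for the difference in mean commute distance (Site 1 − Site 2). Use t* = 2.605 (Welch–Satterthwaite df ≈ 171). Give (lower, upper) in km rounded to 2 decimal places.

Per-group SEs: s₁/√n₁ = 4/√87 = 0.4288, s₂/√n₂ = 10/√123 = 0.9017.
Unpooled SE of the difference: √(0.18386944 + 0.81306289) = 0.9985.
Margin of error = t* · SE = 2.605 × 0.9985 = 2.6011.
x̄₁ − x̄₂ = 24.2 − 16.5 = 7.7000.
CI: 7.7000 ± 2.6011 = (5.10, 10.30).

(5.10, 10.30)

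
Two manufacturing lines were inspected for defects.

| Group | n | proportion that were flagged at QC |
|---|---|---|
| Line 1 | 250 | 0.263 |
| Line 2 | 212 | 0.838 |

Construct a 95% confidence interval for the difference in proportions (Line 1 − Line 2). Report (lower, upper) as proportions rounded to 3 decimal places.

SE₁ = √(p̂₁(1−p̂₁)/n₁) = √(0.2630·0.7370/250) = 0.02784; SE₂ = √(0.8380·0.1620/212) = 0.02531.
Independent samples: SE of the difference = √(SE₁² + SE₂²) = √(0.0007750656 + 0.0006405961) = 0.03763.
z* for 95% confidence is 1.960, so the margin of error is 1.960 × 0.03763 = 0.07375.
Point estimate p̂₁ − p̂₂ = 0.2630 − 0.8380 = -0.5750.
-0.5750 ± 0.07375 → (-0.649, -0.501).

(-0.649, -0.501)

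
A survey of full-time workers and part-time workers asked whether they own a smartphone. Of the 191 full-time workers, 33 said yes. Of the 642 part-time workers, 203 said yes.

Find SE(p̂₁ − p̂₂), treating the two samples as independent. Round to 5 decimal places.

p̂₁ = 33/191 = 0.1728 and p̂₂ = 203/642 = 0.3162.
SE₁ = √(p̂₁(1−p̂₁)/n₁) = √(0.1728·0.8272/191) = 0.02736; SE₂ = √(0.3162·0.6838/642) = 0.01835.
Independent samples: SE of the difference = √(SE₁² + SE₂²) = √(0.0007485696 + 0.0003367225) = 0.03294.

0.03294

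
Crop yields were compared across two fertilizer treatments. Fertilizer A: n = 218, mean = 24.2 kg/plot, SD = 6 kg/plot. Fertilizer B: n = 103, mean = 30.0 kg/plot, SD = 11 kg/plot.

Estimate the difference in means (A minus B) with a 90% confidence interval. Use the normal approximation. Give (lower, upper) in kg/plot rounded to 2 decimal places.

(-7.70, -3.90)

Standard errors of each mean: 6/√218 = 0.4064 and 11/√103 = 1.0839.
SE(x̄₁ − x̄₂) = √(0.4064² + 1.0839²) = 1.1576 for independent samples with unequal variances.
With z* = 1.645, the margin is 1.645 × 1.1576 = 1.9043.
x̄₁ − x̄₂ = 24.2 − 30.0 = -5.8000; the interval is -5.8000 ± 1.9043 = (-7.70, -3.90).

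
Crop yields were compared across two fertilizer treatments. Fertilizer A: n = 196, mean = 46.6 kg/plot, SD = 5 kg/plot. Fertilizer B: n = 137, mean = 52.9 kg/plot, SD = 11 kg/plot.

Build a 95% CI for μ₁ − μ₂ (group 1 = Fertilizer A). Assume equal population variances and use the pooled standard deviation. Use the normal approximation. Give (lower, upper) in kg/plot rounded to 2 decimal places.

s_p = √[((n₁−1)s₁² + (n₂−1)s₂²)/(n₁+n₂−2)] = √[(195·5² + 136·11²)/331] = 8.0277.
SE = 8.0277·√(1/196 + 1/137) = 0.8940.
With z* = 1.960, margin = 1.960 × 0.8940 = 1.7522.
x̄₁ − x̄₂ = 46.6 − 52.9 = -6.3000; interval -6.3000 ± 1.7522 = (-8.05, -4.55).

(-8.05, -4.55)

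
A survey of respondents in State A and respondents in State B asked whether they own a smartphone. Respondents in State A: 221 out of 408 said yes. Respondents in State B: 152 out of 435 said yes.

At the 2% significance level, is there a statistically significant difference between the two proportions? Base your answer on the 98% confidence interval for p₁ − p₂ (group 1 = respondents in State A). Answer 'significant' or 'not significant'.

significant

Sample proportions: 221/408 = 0.5417, 152/435 = 0.3494.
Each SE is √(p̂(1−p̂)/n): √(0.5417·0.4583/408) = 0.02467 and √(0.3494·0.6506/435) = 0.02286.
SE(p̂₁ − p̂₂) = √(SE₁² + SE₂²) = √(0.0006086089 + 0.0005225796) = 0.03363, since the two samples are independent.
At 98% confidence z* = 2.326; margin = 2.326 × 0.03363 = 0.07822.
The difference is 0.5417 − 0.3494 = 0.1923, so the interval is 0.1923 ± 0.07822 = (0.11408, 0.27052).
The interval (0.11408, 0.27052) does not contain 0, so the difference is significant.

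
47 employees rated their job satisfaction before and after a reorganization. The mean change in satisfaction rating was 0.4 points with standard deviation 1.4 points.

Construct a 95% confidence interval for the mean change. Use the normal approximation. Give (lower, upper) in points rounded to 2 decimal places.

Paired design: SE = s_d/√n = 1.4/√47 = 0.2042.
z* = 1.960; margin of error = 1.960 × 0.2042 = 0.4002.
0.4 ± 0.4002 → (0.00, 0.80).

(0.00, 0.80)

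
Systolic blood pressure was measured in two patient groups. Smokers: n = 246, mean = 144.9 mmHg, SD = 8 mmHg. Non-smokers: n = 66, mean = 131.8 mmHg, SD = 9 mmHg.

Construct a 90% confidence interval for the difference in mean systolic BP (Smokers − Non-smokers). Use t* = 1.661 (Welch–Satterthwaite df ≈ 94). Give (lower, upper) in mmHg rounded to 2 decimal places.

(11.07, 15.13)

Standard errors of each mean: 8/√246 = 0.5101 and 9/√66 = 1.1078.
SE(x̄₁ − x̄₂) = √(0.5101² + 1.1078²) = 1.2196 for independent samples with unequal variances.
With t* = 1.661, the margin is 1.661 × 1.2196 = 2.0258.
x̄₁ − x̄₂ = 144.9 − 131.8 = 13.1000; the interval is 13.1000 ± 2.0258 = (11.07, 15.13).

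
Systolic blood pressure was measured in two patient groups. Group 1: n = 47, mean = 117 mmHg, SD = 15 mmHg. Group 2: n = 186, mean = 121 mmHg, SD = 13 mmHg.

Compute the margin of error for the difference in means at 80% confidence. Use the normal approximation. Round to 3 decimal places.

3.060

Standard errors of each mean: 15/√47 = 2.1880 and 13/√186 = 0.9532.
SE(x̄₁ − x̄₂) = √(2.1880² + 0.9532²) = 2.3866 for independent samples with unequal variances.
With z* = 1.282, the margin is 1.282 × 2.3866 = 3.0596.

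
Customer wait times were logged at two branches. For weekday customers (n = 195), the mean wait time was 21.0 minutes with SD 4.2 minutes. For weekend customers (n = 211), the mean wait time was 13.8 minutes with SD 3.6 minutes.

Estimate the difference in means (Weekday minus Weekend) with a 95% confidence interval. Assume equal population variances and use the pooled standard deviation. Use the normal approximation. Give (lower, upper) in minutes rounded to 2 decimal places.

(6.44, 7.96)

Pooled variance s_p² = [194·4.2² + 210·3.6²] / (195+211−2) = 15.2073, so s_p = 3.8997.
SE_diff = s_p·√(1/n₁ + 1/n₂) = 3.8997·√(1/195 + 1/211) = 0.3874.
z* = 1.960; margin = 1.960 × 0.3874 = 0.7593.
Difference = 21.0 − 13.8 = 7.2000.
7.2000 ± 0.7593 → (6.44, 7.96).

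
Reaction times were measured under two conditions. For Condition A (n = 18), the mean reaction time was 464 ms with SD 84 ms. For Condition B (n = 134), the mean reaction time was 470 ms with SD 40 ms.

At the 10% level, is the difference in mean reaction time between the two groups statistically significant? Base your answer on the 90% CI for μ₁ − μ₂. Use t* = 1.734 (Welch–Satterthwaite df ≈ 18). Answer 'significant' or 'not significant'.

Per-group SEs: s₁/√n₁ = 84/√18 = 19.7990, s₂/√n₂ = 40/√134 = 3.4555.
Unpooled SE of the difference: √(392.000401 + 11.94048025) = 20.0983.
Margin of error = t* · SE = 1.734 × 20.0983 = 34.8505.
x̄₁ − x̄₂ = 464 − 470 = -6.0000.
CI: -6.0000 ± 34.8505 = (-40.8505, 28.8505).
The interval (-40.8505, 28.8505) contains 0, so the difference is not significant.

not significant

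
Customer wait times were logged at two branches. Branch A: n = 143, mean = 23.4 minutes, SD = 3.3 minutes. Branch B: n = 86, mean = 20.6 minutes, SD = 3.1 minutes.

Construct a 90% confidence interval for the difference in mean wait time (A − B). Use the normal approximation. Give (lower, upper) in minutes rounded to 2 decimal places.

(2.09, 3.51)

SE₁ = s₁/√n₁ = 3.3/√143 = 0.2760; SE₂ = 3.1/√86 = 0.3343.
Independent samples, unequal variances: SE_diff = √(SE₁² + SE₂²) = √(0.076176 + 0.11175649) = 0.4335.
z* = 1.645, so margin of error = 1.645 × 0.4335 = 0.7131.
Difference in means = 23.4 − 20.6 = 2.8000.
2.8000 ± 0.7131 → (2.09, 3.51).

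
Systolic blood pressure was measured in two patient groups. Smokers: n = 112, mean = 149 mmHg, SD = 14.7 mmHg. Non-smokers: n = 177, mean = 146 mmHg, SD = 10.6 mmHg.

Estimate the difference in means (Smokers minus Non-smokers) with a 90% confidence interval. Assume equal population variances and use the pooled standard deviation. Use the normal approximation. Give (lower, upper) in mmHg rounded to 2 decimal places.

s_p = √[((n₁−1)s₁² + (n₂−1)s₂²)/(n₁+n₂−2)] = √[(111·14.7² + 176·10.6²)/287] = 12.3482.
SE = 12.3482·√(1/112 + 1/177) = 1.4909.
With z* = 1.645, margin = 1.645 × 1.4909 = 2.4525.
x̄₁ − x̄₂ = 149 − 146 = 3.0000; interval 3.0000 ± 2.4525 = (0.55, 5.45).

(0.55, 5.45)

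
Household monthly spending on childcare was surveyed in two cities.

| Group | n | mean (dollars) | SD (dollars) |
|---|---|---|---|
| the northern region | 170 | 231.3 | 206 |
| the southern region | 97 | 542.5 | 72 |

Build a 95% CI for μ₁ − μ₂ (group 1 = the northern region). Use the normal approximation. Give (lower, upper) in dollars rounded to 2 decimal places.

(-345.32, -277.08)

SE₁ = s₁/√n₁ = 206/√170 = 15.7995; SE₂ = 72/√97 = 7.3105.
Independent samples, unequal variances: SE_diff = √(SE₁² + SE₂²) = √(249.62420025 + 53.44341025) = 17.4088.
z* = 1.960, so margin of error = 1.960 × 17.4088 = 34.1212.
Difference in means = 231.3 − 542.5 = -311.2000.
-311.2000 ± 34.1212 → (-345.32, -277.08).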